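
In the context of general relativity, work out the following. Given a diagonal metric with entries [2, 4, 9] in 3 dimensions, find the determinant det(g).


For a diagonal metric, the determinant is the product of diagonal entries.
Diagonal entries: 2, 4, 9
det(g) = 2 * 4 * 9 = 72

72


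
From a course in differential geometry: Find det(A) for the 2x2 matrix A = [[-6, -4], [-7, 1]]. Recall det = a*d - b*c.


For a 2x2 matrix [[a, b], [c, d]], det = a*d - b*c.
a = -6, b = -4, c = -7, d = 1
a*d = -6 * 1 = -6
b*c = -4 * -7 = 28
det = -6 - 28 = -34

-34


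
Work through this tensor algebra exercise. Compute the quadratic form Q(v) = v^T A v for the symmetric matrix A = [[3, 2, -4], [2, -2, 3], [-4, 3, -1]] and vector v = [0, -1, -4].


First compute Av:
(Av)_1 = 3*0 + 2*-1 + -4*-4 = 14
(Av)_2 = 2*0 + -2*-1 + 3*-4 = -10
(Av)_3 = -4*0 + 3*-1 + -1*-4 = 1
Av = [14, -10, 1]
Then v^T (Av) = 0*14 + -1*-10 + -4*1
= 0 + 10 + -4 = 6

6


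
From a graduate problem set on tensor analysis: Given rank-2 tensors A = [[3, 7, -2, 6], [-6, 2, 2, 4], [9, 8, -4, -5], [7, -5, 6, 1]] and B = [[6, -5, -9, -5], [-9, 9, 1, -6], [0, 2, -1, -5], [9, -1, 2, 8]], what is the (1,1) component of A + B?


Tensor addition is component-wise: (A + B)_{ij} = A_{ij} + B_{ij}.
A_{11} = 3
B_{11} = 6
(A + B)_{11} = 3 + 6 = 9

9


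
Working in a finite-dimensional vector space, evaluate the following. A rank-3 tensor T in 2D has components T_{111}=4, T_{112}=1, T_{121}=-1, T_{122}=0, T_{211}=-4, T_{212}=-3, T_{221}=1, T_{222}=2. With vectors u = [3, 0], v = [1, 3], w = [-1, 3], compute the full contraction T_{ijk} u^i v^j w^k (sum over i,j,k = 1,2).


S = sum over i,j,k of T_{ijk} u_i v_j w_k. Expanding all 8 terms:
T_{111}*u_1*v_1*w_1 = 4*3*1*-1 = -12  (running total: -12)
T_{112}*u_1*v_1*w_2 = 1*3*1*3 = 9  (running total: -3)
T_{121}*u_1*v_2*w_1 = -1*3*3*-1 = 9  (running total: 6)
T_{122}*u_1*v_2*w_2 = 0*3*3*3 = 0  (running total: 6)
T_{211}*u_2*v_1*w_1 = -4*0*1*-1 = 0  (running total: 6)
T_{212}*u_2*v_1*w_2 = -3*0*1*3 = 0  (running total: 6)
T_{221}*u_2*v_2*w_1 = 1*0*3*-1 = 0  (running total: 6)
T_{222}*u_2*v_2*w_2 = 2*0*3*3 = 0  (running total: 6)
S = 6

6


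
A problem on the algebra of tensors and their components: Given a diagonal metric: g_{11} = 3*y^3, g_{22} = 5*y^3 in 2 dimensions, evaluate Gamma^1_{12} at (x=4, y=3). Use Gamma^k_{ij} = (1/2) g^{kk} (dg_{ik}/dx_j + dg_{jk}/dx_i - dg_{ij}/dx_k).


For a diagonal metric, Gamma^k_{ij} = (1/2) g^{kk} (dg_{ik}/dx_j + dg_{jk}/dx_i - dg_{ij}/dx_k).
The metric is diagonal, so g_{ab} = 0 for a != b.
At the given point: g_{11} = 81, g_{22} = 135
g^{11} = 1/81
dg_{11}/dx_2 = dg_{11}/dx_2 = 81
dg_{21}/dx_1 = 0 (off-diagonal)
dg_{12}/dx_1 = 0 (off-diagonal)
Numerator = 81 + 0 - 0 = 81
Gamma^1_{12} = 81 / (2 * 81) = 1/2

1/2


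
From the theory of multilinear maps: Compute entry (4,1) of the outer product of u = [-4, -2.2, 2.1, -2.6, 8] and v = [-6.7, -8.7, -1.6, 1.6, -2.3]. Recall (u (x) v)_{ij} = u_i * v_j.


The outer product entry T_{ij} = u_i * v_j.
We need i=4, j=1.
u_4 = -2.6, v_1 = -6.7
T_{4,1} = -2.6 * -6.7 = 17.42

17.42


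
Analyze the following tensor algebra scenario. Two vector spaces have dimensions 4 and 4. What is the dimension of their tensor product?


The dimension of a tensor product is the product of dimensions.
dim(V) = 4, dim(W) = 4
dim(V (x) W) = 4 * 4 = 16

16


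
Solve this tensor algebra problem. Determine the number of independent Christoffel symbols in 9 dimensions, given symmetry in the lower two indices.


Christoffel symbols Gamma^k_{ij} are symmetric in i,j, so there are d * d(d+1)/2 independent symbols.
d = 9
d(d+1)/2 = 9 * 10 / 2 = 45
Total = 9 * 45 = 405

405


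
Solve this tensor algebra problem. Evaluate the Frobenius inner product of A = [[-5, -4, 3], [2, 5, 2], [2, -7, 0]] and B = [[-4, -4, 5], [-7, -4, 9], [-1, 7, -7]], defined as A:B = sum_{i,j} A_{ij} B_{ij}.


A:B = sum over all i,j of A_{ij} * B_{ij}.
Row 1: -5*-4=20, -4*-4=16, 3*5=15 => row sum = 51
Row 2: 2*-7=-14, 5*-4=-20, 2*9=18 => row sum = -16
Row 3: 2*-1=-2, -7*7=-49, 0*-7=0 => row sum = -51
Total = 51 + -16 + -51 = -16

-16


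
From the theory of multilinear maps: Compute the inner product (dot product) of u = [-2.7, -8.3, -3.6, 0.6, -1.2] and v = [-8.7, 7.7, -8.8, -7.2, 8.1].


The inner product u . v = sum of u_i * v_i.
Term-by-term: -2.7 * -8.7, -8.3 * 7.7, -3.6 * -8.8, 0.6 * -7.2, -1.2 * 8.1
Products: 23.49, -63.91, 31.68, -4.32, -9.72
Sum = 23.49 + -63.91 + 31.68 + -4.32 + -9.72 = -22.78

-22.78


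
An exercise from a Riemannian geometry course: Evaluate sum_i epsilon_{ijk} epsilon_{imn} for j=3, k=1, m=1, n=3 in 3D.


Using the identity: epsilon_{ijk} epsilon_{imn} = delta_{jm} delta_{kn} - delta_{jn} delta_{km}.
delta_{31} = 0
delta_{13} = 0
delta_{33} = 1
delta_{11} = 1
Result = 0 * 0 - 1 * 1 = 0 - 1 = -1

-1


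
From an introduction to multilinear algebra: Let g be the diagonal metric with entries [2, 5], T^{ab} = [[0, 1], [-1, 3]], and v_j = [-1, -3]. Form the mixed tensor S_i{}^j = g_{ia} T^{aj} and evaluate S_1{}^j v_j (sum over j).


Step 1: lower the first index. For a diagonal metric, g_{ia} T^{aj} = g_{ii} T^{ij} (no sum on i).
g_{11} = 2
S_1{}^1 = 2 * T^{11} = 2 * 0 = 0
S_1{}^2 = 2 * T^{12} = 2 * 1 = 2
Step 2: contract S_1{}^j with v_j.
S_1{}^1 * v_1 = 0 * -1 = 0
S_1{}^2 * v_2 = 2 * -3 = -6
Result = 0 + -6 = -6

-6


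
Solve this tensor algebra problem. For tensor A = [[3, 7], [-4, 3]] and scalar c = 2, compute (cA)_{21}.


Scalar multiplication: (cA)_{ij} = c * A_{ij}.
c = 2
A_{21} = -4
(cA)_{21} = 2 * -4 = -8

-8


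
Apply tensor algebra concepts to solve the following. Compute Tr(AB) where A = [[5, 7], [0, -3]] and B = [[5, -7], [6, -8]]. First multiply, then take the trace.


Tr(AB) = sum_i (AB)_{ii} where (AB)_{ii} = sum_k A_{ik} B_{ki}.
(AB)_{11} = 5*5 + 7*6 = 67
(AB)_{22} = 0*-7 + -3*-8 = 24
Tr(AB) = 67 + 24 = 91

91


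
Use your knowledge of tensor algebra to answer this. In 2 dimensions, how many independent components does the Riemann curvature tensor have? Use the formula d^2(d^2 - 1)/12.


The Riemann tensor in d dimensions has d^2(d^2 - 1)/12 independent components.
d = 2, so d^2 = 4
d^2 - 1 = 3
d^2(d^2 - 1) = 4 * 3 = 12
Divide by 12: 12 / 12 = 1

1


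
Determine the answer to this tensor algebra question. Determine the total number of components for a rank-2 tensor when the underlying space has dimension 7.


The number of components of a rank-r tensor in d dimensions is d^r.
Here d = 7 and r = 2.
7^2 = 49

49


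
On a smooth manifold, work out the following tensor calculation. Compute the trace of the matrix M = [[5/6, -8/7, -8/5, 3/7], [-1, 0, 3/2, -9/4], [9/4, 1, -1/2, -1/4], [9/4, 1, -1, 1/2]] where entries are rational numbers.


The trace is the sum of diagonal entries.
Diagonal: M[1,1] = 5/6, M[2,2] = 0, M[3,3] = -1/2, M[4,4] = 1/2
Tr(M) = 5/6 + 0 + -1/2 + 1/2
Computing step by step:
After adding M[1,1]: 5/6
After adding M[2,2]: 5/6
After adding M[3,3]: 1/3
After adding M[4,4]: 5/6
Tr(M) = 5/6

5/6


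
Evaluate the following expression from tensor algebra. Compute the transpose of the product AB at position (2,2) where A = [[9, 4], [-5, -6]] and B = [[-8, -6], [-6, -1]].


(AB)^T_{ij} = (AB)_{ji} = sum_k A_{jk} B_{ki}.
For i=2, j=2 we need (AB)_{22}:
A_{21} * B_{12} = -5 * -6 = 30
A_{22} * B_{22} = -6 * -1 = 6
Sum = 30 + 6 = 36

36


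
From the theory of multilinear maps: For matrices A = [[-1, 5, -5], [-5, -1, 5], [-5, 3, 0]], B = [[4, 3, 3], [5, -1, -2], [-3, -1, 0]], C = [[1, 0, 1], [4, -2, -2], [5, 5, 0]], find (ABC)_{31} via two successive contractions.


(ABC)_{31} = sum_m (AB)_{3m} C_{m1}. First compute row 3 of AB.
(AB)_{31} = -5*4 + 3*5 + 0*-3 = -5
(AB)_{32} = -5*3 + 3*-1 + 0*-1 = -18
(AB)_{33} = -5*3 + 3*-2 + 0*0 = -21
Now contract with column 1 of C:
(AB)_{31} * C_{11} = -5 * 1 = -5
(AB)_{32} * C_{21} = -18 * 4 = -72
(AB)_{33} * C_{31} = -21 * 5 = -105
(ABC)_{31} = -5 + -72 + -105 = -182

-182


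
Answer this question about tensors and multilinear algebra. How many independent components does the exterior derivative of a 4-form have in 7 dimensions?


The exterior derivative of a p-form is a (p+1)-form.
Its number of independent components is C(n, p+1).
n = 7, p+1 = 5
C(7, 5) = 21

21


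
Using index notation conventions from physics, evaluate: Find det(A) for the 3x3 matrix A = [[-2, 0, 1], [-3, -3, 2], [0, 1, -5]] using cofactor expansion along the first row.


Expanding along the first row, det(A) = a11*M_11 - a12*M_12 + a13*M_13, where M_1j is the (1,j) minor.
Minor M_11 = -3*-5 - 2*1 = 13
Minor M_12 = -3*-5 - 2*0 = 15
Minor M_13 = -3*1 - -3*0 = -3
det = -2*(13) - 0*(15) + 1*(-3)
    = -26 - 0 + -3
    = -29

-29


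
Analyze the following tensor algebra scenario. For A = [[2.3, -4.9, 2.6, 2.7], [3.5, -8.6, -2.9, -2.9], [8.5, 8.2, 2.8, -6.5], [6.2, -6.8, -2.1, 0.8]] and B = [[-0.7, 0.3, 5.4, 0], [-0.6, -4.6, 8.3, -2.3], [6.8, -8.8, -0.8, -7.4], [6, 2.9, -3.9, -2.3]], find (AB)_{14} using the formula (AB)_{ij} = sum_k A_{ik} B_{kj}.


(AB)_{ij} = sum_k A_{ik} B_{kj}.
For i=1, j=4:
A_{11} * B_{14} = 2.3 * 0 = 0
A_{12} * B_{24} = -4.9 * -2.3 = 11.27
A_{13} * B_{34} = 2.6 * -7.4 = -19.24
A_{14} * B_{44} = 2.7 * -2.3 = -6.21
Sum = 0 + 11.27 + -19.24 + -6.21 = -14.18

-14.18


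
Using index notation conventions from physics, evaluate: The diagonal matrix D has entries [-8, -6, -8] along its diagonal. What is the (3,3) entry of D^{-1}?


For a diagonal matrix, the inverse has entries (D^{-1})_{ii} = 1/d_{ii}.
The diagonal entries are: d_{11} = -8, d_{22} = -6, d_{33} = -8
We need (D^{-1})_{33} = 1/d_{33} = 1/-8 = -1/8

-1/8


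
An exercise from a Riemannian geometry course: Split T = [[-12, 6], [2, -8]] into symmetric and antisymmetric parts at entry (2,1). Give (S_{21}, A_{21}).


T_{21} = 2
T_{12} = 6
S_{21} = (2 + 6)/2 = 8/2 = 4
A_{21} = (2 - 6)/2 = -4/2 = -2
Check: S + A = 4 + -2 = 2 = T_{21}.

(4, -2)


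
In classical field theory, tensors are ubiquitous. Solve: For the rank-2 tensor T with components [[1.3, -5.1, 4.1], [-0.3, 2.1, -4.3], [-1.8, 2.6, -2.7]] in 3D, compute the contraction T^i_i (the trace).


The contraction (trace) of a rank-2 tensor is the sum of its diagonal elements.
Diagonal entries: A[1,1] = 1.3, A[2,2] = 2.1, A[3,3] = -2.7
Tr(A) = 1.3 + 2.1 + -2.7 = 0.7

0.7


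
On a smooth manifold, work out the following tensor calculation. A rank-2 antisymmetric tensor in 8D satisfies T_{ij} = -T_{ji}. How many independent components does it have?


An antisymmetric rank-2 tensor satisfies A_{ij} = -A_{ji}, so diagonal entries are zero.
The independent components are the upper-triangular entries: C(n, 2) = n(n-1)/2.
n = 8
C(8, 2) = 8 * 7 / 2 = 56 / 2 = 28

28


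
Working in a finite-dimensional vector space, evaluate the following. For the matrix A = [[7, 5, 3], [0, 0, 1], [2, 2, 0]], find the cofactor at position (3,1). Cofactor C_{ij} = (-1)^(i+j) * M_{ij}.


To find cofactor C_{31}, delete row 3 and column 1.
The resulting 2x2 submatrix is: [[5, 3], [0, 1]]
Minor M_{31} = 5*1 - 3*0
  = 5 - 0 = 5
Sign = (-1)^(3+1) = (-1)^4 = 1
Cofactor C_{31} = 1 * 5 = 5

5


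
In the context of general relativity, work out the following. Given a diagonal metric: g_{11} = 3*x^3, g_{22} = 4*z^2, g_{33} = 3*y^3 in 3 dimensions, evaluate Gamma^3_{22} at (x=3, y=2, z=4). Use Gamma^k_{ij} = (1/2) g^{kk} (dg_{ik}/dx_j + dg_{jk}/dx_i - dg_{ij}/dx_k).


For a diagonal metric, Gamma^k_{ij} = (1/2) g^{kk} (dg_{ik}/dx_j + dg_{jk}/dx_i - dg_{ij}/dx_k).
The metric is diagonal, so g_{ab} = 0 for a != b.
At the given point: g_{11} = 81, g_{22} = 64, g_{33} = 24
g^{33} = 1/24
dg_{23}/dx_2 = 0 (off-diagonal)
dg_{23}/dx_2 = 0 (off-diagonal)
dg_{22}/dx_3 = dg_{22}/dx_3 = 32
Numerator = 0 + 0 - 32 = -32
Gamma^3_{22} = -32 / (2 * 24) = -2/3

-2/3


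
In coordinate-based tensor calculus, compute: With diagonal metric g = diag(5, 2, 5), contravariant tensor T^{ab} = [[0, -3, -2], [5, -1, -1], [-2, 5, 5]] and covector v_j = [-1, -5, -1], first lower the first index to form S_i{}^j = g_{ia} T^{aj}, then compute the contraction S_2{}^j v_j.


Step 1: lower the first index. For a diagonal metric, g_{ia} T^{aj} = g_{ii} T^{ij} (no sum on i).
g_{22} = 2
S_2{}^1 = 2 * T^{21} = 2 * 5 = 10
S_2{}^2 = 2 * T^{22} = 2 * -1 = -2
S_2{}^3 = 2 * T^{23} = 2 * -1 = -2
Step 2: contract S_2{}^j with v_j.
S_2{}^1 * v_1 = 10 * -1 = -10
S_2{}^2 * v_2 = -2 * -5 = 10
S_2{}^3 * v_3 = -2 * -1 = 2
Result = -10 + 10 + 2 = 2

2


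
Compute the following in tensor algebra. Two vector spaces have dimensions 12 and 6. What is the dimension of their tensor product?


The dimension of a tensor product is the product of dimensions.
dim(V) = 12, dim(W) = 6
dim(V (x) W) = 12 * 6 = 72

72


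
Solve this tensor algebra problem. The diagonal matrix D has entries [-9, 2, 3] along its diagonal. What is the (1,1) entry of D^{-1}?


For a diagonal matrix, the inverse has entries (D^{-1})_{ii} = 1/d_{ii}.
The diagonal entries are: d_{11} = -9, d_{22} = 2, d_{33} = 3
We need (D^{-1})_{11} = 1/d_{11} = 1/-9 = -1/9

-1/9


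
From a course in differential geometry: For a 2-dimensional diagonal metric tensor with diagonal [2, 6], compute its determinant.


For a diagonal metric, the determinant is the product of diagonal entries.
Diagonal entries: 2, 6
det(g) = 2 * 6 = 12

12


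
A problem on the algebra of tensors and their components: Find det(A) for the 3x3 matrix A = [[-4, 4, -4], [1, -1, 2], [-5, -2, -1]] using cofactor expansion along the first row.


Expanding along the first row, det(A) = a11*M_11 - a12*M_12 + a13*M_13, where M_1j is the (1,j) minor.
Minor M_11 = -1*-1 - 2*-2 = 5
Minor M_12 = 1*-1 - 2*-5 = 9
Minor M_13 = 1*-2 - -1*-5 = -7
det = -4*(5) - 4*(9) + -4*(-7)
    = -20 - 36 + 28
    = -28

-28


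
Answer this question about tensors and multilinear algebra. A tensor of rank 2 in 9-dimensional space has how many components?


The number of components of a rank-r tensor in d dimensions is d^r.
Here d = 9 and r = 2.
9^2 = 81

81


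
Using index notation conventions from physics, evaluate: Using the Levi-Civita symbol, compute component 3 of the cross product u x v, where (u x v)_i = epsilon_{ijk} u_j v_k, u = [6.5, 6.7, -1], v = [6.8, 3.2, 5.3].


(u x v)_3 = sum_{j,k} epsilon_{3jk} u_j v_k. Only permutations of (1,2,3) contribute; the two non-zero terms are:
eps_{312} u_1 v_2 = 1 * 6.5 * 3.2 = 20.8
eps_{321} u_2 v_1 = -1 * 6.7 * 6.8 = -45.56
(u x v)_3 = -24.76

-24.76


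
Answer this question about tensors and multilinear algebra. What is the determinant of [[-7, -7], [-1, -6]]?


For a 2x2 matrix [[a, b], [c, d]], det = a*d - b*c.
a = -7, b = -7, c = -1, d = -6
a*d = -7 * -6 = 42
b*c = -7 * -1 = 7
det = 42 - 7 = 35

35


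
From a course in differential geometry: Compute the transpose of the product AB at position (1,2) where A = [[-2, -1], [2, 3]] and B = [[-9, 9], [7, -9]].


(AB)^T_{ij} = (AB)_{ji} = sum_k A_{jk} B_{ki}.
For i=1, j=2 we need (AB)_{21}:
A_{21} * B_{11} = 2 * -9 = -18
A_{22} * B_{21} = 3 * 7 = 21
Sum = -18 + 21 = 3

3


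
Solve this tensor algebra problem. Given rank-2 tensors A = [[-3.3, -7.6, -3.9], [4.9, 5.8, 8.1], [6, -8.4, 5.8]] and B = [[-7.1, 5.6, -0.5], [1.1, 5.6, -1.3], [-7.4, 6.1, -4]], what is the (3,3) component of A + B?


Tensor addition is component-wise: (A + B)_{ij} = A_{ij} + B_{ij}.
A_{33} = 5.8
B_{33} = -4
(A + B)_{33} = 5.8 + -4 = 1.8

1.8


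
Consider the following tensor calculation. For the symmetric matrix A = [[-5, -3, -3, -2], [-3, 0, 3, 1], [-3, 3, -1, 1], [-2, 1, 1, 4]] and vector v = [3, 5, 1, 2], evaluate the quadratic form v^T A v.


First compute Av:
(Av)_1 = -5*3 + -3*5 + -3*1 + -2*2 = -37
(Av)_2 = -3*3 + 0*5 + 3*1 + 1*2 = -4
(Av)_3 = -3*3 + 3*5 + -1*1 + 1*2 = 7
(Av)_4 = -2*3 + 1*5 + 1*1 + 4*2 = 8
Av = [-37, -4, 7, 8]
Then v^T (Av) = 3*-37 + 5*-4 + 1*7 + 2*8
= -111 + -20 + 7 + 16 = -108

-108


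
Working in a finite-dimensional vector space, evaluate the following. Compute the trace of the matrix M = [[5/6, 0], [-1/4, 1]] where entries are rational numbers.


The trace is the sum of diagonal entries.
Diagonal: M[1,1] = 5/6, M[2,2] = 1
Tr(M) = 5/6 + 1
Computing step by step:
After adding M[1,1]: 5/6
After adding M[2,2]: 11/6
Tr(M) = 11/6

11/6


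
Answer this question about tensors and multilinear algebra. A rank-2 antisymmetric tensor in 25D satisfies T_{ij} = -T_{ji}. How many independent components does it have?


An antisymmetric rank-2 tensor satisfies A_{ij} = -A_{ji}, so diagonal entries are zero.
The independent components are the upper-triangular entries: C(n, 2) = n(n-1)/2.
n = 25
C(25, 2) = 25 * 24 / 2 = 600 / 2 = 300

300


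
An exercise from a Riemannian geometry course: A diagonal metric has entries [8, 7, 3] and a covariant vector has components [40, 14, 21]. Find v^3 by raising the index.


To raise an index with a diagonal metric: v^i = v_i / g_{ii}.
For index 3: v_3 = 21, g_{33} = 3
v^3 = 21 / 3 = 7

7


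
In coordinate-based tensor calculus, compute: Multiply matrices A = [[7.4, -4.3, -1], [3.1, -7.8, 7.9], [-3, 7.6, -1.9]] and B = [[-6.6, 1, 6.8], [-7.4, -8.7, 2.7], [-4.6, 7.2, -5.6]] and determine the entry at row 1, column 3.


(AB)_{ij} = sum_k A_{ik} B_{kj}.
For i=1, j=3:
A_{11} * B_{13} = 7.4 * 6.8 = 50.32
A_{12} * B_{23} = -4.3 * 2.7 = -11.61
A_{13} * B_{33} = -1 * -5.6 = 5.6
Sum = 50.32 + -11.61 + 5.6 = 44.31

44.31


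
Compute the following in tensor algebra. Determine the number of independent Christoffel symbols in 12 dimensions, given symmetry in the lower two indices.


Christoffel symbols Gamma^k_{ij} are symmetric in i,j, so there are d * d(d+1)/2 independent symbols.
d = 12
d(d+1)/2 = 12 * 13 / 2 = 78
Total = 12 * 78 = 936

936


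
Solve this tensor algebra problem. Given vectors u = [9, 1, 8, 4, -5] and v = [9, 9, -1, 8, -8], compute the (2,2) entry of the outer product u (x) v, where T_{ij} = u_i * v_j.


The outer product entry T_{ij} = u_i * v_j.
We need i=2, j=2.
u_2 = 1, v_2 = 9
T_{2,2} = 1 * 9 = 9

9


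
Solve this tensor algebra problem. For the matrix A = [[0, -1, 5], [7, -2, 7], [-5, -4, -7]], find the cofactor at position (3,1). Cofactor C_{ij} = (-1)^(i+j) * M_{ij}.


To find cofactor C_{31}, delete row 3 and column 1.
The resulting 2x2 submatrix is: [[-1, 5], [-2, 7]]
Minor M_{31} = -1*7 - 5*-2
  = -7 - -10 = 3
Sign = (-1)^(3+1) = (-1)^4 = 1
Cofactor C_{31} = 1 * 3 = 3

3


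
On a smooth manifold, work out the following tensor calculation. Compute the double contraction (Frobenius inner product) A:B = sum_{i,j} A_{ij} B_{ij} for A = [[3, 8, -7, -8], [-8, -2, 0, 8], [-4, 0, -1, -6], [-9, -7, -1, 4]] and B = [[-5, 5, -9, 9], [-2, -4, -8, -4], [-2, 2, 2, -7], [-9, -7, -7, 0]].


A:B = sum over all i,j of A_{ij} * B_{ij}.
Row 1: 3*-5=-15, 8*5=40, -7*-9=63, -8*9=-72 => row sum = 16
Row 2: -8*-2=16, -2*-4=8, 0*-8=0, 8*-4=-32 => row sum = -8
Row 3: -4*-2=8, 0*2=0, -1*2=-2, -6*-7=42 => row sum = 48
Row 4: -9*-9=81, -7*-7=49, -1*-7=7, 4*0=0 => row sum = 137
Total = 16 + -8 + 48 + 137 = 193

193


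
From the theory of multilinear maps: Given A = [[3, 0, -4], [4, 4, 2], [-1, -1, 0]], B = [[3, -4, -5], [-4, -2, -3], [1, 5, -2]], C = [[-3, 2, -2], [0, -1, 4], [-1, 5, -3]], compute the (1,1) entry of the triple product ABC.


(ABC)_{11} = sum_m (AB)_{1m} C_{m1}. First compute row 1 of AB.
(AB)_{11} = 3*3 + 0*-4 + -4*1 = 5
(AB)_{12} = 3*-4 + 0*-2 + -4*5 = -32
(AB)_{13} = 3*-5 + 0*-3 + -4*-2 = -7
Now contract with column 1 of C:
(AB)_{11} * C_{11} = 5 * -3 = -15
(AB)_{12} * C_{21} = -32 * 0 = 0
(AB)_{13} * C_{31} = -7 * -1 = 7
(ABC)_{11} = -15 + 0 + 7 = -8

-8


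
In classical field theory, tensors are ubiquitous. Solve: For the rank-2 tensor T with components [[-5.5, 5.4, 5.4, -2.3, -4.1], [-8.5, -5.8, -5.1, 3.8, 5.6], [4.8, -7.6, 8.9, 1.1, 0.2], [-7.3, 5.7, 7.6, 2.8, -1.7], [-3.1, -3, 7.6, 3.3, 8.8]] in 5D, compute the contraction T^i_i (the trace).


The contraction (trace) of a rank-2 tensor is the sum of its diagonal elements.
Diagonal entries: A[1,1] = -5.5, A[2,2] = -5.8, A[3,3] = 8.9, A[4,4] = 2.8, A[5,5] = 8.8
Tr(A) = -5.5 + -5.8 + 8.9 + 2.8 + 8.8 = 9.2

9.2


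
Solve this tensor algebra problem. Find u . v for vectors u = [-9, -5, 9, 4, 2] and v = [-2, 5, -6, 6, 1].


The inner product u . v = sum of u_i * v_i.
Term-by-term: -9 * -2, -5 * 5, 9 * -6, 4 * 6, 2 * 1
Products: 18, -25, -54, 24, 2
Sum = 18 + -25 + -54 + 24 + 2 = -35

-35


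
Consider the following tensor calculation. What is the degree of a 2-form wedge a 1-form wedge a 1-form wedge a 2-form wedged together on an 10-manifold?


The degree of a wedge product is the sum of the degrees of the individual forms.
Degrees: 2, 1, 1, 2
Total degree = 2 + 1 + 1 + 2 = 6

6


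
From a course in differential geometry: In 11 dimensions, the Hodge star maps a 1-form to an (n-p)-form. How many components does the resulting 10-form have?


The Hodge dual of a p-form on an n-dimensional manifold is an (n-p)-form.
n = 11, p = 1, so dual degree = 11 - 1 = 10
The number of components is C(n, n-p) = C(11, 10) = 11

11


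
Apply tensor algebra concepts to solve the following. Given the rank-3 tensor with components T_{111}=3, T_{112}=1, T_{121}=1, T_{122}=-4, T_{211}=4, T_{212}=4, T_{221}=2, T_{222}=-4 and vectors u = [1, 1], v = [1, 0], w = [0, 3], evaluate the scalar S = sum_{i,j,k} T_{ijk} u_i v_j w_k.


S = sum over i,j,k of T_{ijk} u_i v_j w_k. Expanding all 8 terms:
T_{111}*u_1*v_1*w_1 = 3*1*1*0 = 0  (running total: 0)
T_{112}*u_1*v_1*w_2 = 1*1*1*3 = 3  (running total: 3)
T_{121}*u_1*v_2*w_1 = 1*1*0*0 = 0  (running total: 3)
T_{122}*u_1*v_2*w_2 = -4*1*0*3 = 0  (running total: 3)
T_{211}*u_2*v_1*w_1 = 4*1*1*0 = 0  (running total: 3)
T_{212}*u_2*v_1*w_2 = 4*1*1*3 = 12  (running total: 15)
T_{221}*u_2*v_2*w_1 = 2*1*0*0 = 0  (running total: 15)
T_{222}*u_2*v_2*w_2 = -4*1*0*3 = 0  (running total: 15)
S = 15

15


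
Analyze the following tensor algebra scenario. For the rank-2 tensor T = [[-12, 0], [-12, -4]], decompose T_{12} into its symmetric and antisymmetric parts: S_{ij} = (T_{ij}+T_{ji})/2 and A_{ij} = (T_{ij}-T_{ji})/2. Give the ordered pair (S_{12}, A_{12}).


T_{12} = 0
T_{21} = -12
S_{12} = (0 + -12)/2 = -12/2 = -6
A_{12} = (0 - -12)/2 = 12/2 = 6
Check: S + A = -6 + 6 = 0 = T_{12}.

(-6, 6)


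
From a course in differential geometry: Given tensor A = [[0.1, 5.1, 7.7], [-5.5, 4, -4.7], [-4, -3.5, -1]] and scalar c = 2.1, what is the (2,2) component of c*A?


Scalar multiplication: (cA)_{ij} = c * A_{ij}.
c = 2.1
A_{22} = 4
(cA)_{22} = 2.1 * 4 = 8.4

8.4


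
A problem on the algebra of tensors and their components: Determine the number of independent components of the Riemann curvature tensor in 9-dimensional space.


The Riemann tensor in d dimensions has d^2(d^2 - 1)/12 independent components.
d = 9, so d^2 = 81
d^2 - 1 = 80
d^2(d^2 - 1) = 81 * 80 = 6480
Divide by 12: 6480 / 12 = 540

540


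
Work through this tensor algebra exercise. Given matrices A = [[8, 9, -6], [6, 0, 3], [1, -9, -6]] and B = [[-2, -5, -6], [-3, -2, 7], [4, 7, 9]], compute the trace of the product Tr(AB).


Tr(AB) = sum_i (AB)_{ii} where (AB)_{ii} = sum_k A_{ik} B_{ki}.
(AB)_{11} = 8*-2 + 9*-3 + -6*4 = -67
(AB)_{22} = 6*-5 + 0*-2 + 3*7 = -9
(AB)_{33} = 1*-6 + -9*7 + -6*9 = -123
Tr(AB) = -67 + -9 + -123 = -199

-199


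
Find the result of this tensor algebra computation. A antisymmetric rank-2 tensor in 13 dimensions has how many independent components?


A antisymmetric rank-2 tensor in d dimensions has d(d-1)/2 independent components.
d = 13
d(d-1)/2 = 13 * 12 / 2 = 156 / 2 = 78

78


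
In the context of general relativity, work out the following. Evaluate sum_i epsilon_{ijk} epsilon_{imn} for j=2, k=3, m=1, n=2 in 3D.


Using the identity: epsilon_{ijk} epsilon_{imn} = delta_{jm} delta_{kn} - delta_{jn} delta_{km}.
delta_{21} = 0
delta_{32} = 0
delta_{22} = 1
delta_{31} = 0
Result = 0 * 0 - 1 * 0 = 0 - 0 = 0

0


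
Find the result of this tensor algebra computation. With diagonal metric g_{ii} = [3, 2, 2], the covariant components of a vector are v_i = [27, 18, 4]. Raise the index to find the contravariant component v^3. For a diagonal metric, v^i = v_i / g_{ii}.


To raise an index with a diagonal metric: v^i = v_i / g_{ii}.
For index 3: v_3 = 4, g_{33} = 2
v^3 = 4 / 2 = 2

2


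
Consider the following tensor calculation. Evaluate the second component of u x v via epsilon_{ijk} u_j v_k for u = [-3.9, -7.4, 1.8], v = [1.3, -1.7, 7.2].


(u x v)_2 = sum_{j,k} epsilon_{2jk} u_j v_k. Only permutations of (1,2,3) contribute; the two non-zero terms are:
eps_{213} u_1 v_3 = -1 * -3.9 * 7.2 = 28.08
eps_{231} u_3 v_1 = 1 * 1.8 * 1.3 = 2.34
(u x v)_2 = 30.42

30.42


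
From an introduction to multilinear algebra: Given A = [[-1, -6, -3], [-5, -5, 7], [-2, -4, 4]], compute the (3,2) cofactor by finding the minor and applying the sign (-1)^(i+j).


To find cofactor C_{32}, delete row 3 and column 2.
The resulting 2x2 submatrix is: [[-1, -3], [-5, 7]]
Minor M_{32} = -1*7 - -3*-5
  = -7 - 15 = -22
Sign = (-1)^(3+2) = (-1)^5 = -1
Cofactor C_{32} = -1 * -22 = 22

22


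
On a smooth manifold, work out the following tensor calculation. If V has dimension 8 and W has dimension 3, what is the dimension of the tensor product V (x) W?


The dimension of a tensor product is the product of dimensions.
dim(V) = 8, dim(W) = 3
dim(V (x) W) = 8 * 3 = 24

24


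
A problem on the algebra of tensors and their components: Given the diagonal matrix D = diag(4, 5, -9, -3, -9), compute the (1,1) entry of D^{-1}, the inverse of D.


For a diagonal matrix, the inverse has entries (D^{-1})_{ii} = 1/d_{ii}.
The diagonal entries are: d_{11} = 4, d_{22} = 5, d_{33} = -9, d_{44} = -3, d_{55} = -9
We need (D^{-1})_{11} = 1/d_{11} = 1/4 = 1/4

1/4


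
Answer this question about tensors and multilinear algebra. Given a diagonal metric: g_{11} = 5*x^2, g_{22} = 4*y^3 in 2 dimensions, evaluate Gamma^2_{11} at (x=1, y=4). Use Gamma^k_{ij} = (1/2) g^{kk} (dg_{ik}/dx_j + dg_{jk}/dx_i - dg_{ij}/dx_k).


For a diagonal metric, Gamma^k_{ij} = (1/2) g^{kk} (dg_{ik}/dx_j + dg_{jk}/dx_i - dg_{ij}/dx_k).
The metric is diagonal, so g_{ab} = 0 for a != b.
At the given point: g_{11} = 5, g_{22} = 256
g^{22} = 1/256
dg_{12}/dx_1 = 0 (off-diagonal)
dg_{12}/dx_1 = 0 (off-diagonal)
dg_{11}/dx_2 = dg_{11}/dx_2 = 0
Numerator = 0 + 0 - 0 = 0
Gamma^2_{11} = 0 / (2 * 256) = 0

0


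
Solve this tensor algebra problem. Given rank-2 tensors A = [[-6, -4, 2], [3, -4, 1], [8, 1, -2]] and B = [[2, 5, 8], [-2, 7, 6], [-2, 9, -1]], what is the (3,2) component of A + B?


Tensor addition is component-wise: (A + B)_{ij} = A_{ij} + B_{ij}.
A_{32} = 1
B_{32} = 9
(A + B)_{32} = 1 + 9 = 10

10


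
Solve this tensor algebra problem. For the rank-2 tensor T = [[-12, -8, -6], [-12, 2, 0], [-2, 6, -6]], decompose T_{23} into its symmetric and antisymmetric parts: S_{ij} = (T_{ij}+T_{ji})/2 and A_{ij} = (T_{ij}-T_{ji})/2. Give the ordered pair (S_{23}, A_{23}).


T_{23} = 0
T_{32} = 6
S_{23} = (0 + 6)/2 = 6/2 = 3
A_{23} = (0 - 6)/2 = -6/2 = -3
Check: S + A = 3 + -3 = 0 = T_{23}.

(3, -3)


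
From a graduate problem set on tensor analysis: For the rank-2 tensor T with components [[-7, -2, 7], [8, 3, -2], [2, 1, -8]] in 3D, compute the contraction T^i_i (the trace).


The contraction (trace) of a rank-2 tensor is the sum of its diagonal elements.
Diagonal entries: A[1,1] = -7, A[2,2] = 3, A[3,3] = -8
Tr(A) = -7 + 3 + -8 = -12

-12


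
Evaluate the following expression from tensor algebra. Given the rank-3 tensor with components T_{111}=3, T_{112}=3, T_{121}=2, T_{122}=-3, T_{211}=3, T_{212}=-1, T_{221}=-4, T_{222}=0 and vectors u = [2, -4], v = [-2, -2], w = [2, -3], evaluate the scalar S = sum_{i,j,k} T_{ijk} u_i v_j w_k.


S = sum over i,j,k of T_{ijk} u_i v_j w_k. Expanding all 8 terms:
T_{111}*u_1*v_1*w_1 = 3*2*-2*2 = -24  (running total: -24)
T_{112}*u_1*v_1*w_2 = 3*2*-2*-3 = 36  (running total: 12)
T_{121}*u_1*v_2*w_1 = 2*2*-2*2 = -16  (running total: -4)
T_{122}*u_1*v_2*w_2 = -3*2*-2*-3 = -36  (running total: -40)
T_{211}*u_2*v_1*w_1 = 3*-4*-2*2 = 48  (running total: 8)
T_{212}*u_2*v_1*w_2 = -1*-4*-2*-3 = 24  (running total: 32)
T_{221}*u_2*v_2*w_1 = -4*-4*-2*2 = -64  (running total: -32)
T_{222}*u_2*v_2*w_2 = 0*-4*-2*-3 = 0  (running total: -32)
S = -32

-32


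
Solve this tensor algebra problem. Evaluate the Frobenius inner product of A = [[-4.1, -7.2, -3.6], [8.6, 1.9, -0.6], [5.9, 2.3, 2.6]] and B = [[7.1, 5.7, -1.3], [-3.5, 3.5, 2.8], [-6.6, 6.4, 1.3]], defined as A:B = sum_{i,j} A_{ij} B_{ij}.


A:B = sum over all i,j of A_{ij} * B_{ij}.
Row 1: -4.1*7.1=-29.11, -7.2*5.7=-41.04, -3.6*-1.3=4.68 => row sum = -65.47
Row 2: 8.6*-3.5=-30.1, 1.9*3.5=6.65, -0.6*2.8=-1.68 => row sum = -25.13
Row 3: 5.9*-6.6=-38.94, 2.3*6.4=14.72, 2.6*1.3=3.38 => row sum = -20.84
Total = -65.47 + -25.13 + -20.84 = -111.44

-111.44


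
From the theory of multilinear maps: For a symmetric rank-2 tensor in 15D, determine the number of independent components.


A symmetric rank-2 tensor in d dimensions has d(d+1)/2 independent components.
d = 15
d(d+1)/2 = 15 * 16 / 2 = 240 / 2 = 120

120


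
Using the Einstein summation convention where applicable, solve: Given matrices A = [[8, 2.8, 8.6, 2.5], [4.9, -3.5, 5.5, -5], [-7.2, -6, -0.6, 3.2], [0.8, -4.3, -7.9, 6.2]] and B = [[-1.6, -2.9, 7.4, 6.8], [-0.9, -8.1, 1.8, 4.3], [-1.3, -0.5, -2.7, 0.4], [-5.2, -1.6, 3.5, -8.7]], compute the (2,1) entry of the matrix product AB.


(AB)_{ij} = sum_k A_{ik} B_{kj}.
For i=2, j=1:
A_{21} * B_{11} = 4.9 * -1.6 = -7.84
A_{22} * B_{21} = -3.5 * -0.9 = 3.15
A_{23} * B_{31} = 5.5 * -1.3 = -7.15
A_{24} * B_{41} = -5 * -5.2 = 26
Sum = -7.84 + 3.15 + -7.15 + 26 = 14.16

14.16


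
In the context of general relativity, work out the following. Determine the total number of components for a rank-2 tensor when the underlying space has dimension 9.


The number of components of a rank-r tensor in d dimensions is d^r.
Here d = 9 and r = 2.
9^2 = 81

81


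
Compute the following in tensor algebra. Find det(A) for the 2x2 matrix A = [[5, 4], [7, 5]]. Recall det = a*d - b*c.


For a 2x2 matrix [[a, b], [c, d]], det = a*d - b*c.
a = 5, b = 4, c = 7, d = 5
a*d = 5 * 5 = 25
b*c = 4 * 7 = 28
det = 25 - 28 = -3

-3


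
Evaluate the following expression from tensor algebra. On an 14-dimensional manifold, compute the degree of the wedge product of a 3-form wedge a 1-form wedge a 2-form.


The degree of a wedge product is the sum of the degrees of the individual forms.
Degrees: 3, 1, 2
Total degree = 3 + 1 + 2 = 6

6


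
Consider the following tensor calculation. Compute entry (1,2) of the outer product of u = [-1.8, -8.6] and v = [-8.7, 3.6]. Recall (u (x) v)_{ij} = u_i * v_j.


The outer product entry T_{ij} = u_i * v_j.
We need i=1, j=2.
u_1 = -1.8, v_2 = 3.6
T_{1,2} = -1.8 * 3.6 = -6.48

-6.48


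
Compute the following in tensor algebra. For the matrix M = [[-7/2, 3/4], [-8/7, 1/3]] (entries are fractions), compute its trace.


The trace is the sum of diagonal entries.
Diagonal: M[1,1] = -7/2, M[2,2] = 1/3
Tr(M) = -7/2 + 1/3
Computing step by step:
After adding M[1,1]: -7/2
After adding M[2,2]: -19/6
Tr(M) = -19/6

-19/6


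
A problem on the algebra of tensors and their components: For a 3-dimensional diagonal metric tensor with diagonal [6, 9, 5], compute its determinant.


For a diagonal metric, the determinant is the product of diagonal entries.
Diagonal entries: 6, 9, 5
det(g) = 6 * 9 * 5 = 270

270


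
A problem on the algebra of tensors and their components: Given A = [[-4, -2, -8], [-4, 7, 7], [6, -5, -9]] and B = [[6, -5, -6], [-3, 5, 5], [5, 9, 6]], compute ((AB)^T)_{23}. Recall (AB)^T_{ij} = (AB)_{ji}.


(AB)^T_{ij} = (AB)_{ji} = sum_k A_{jk} B_{ki}.
For i=2, j=3 we need (AB)_{32}:
A_{31} * B_{12} = 6 * -5 = -30
A_{32} * B_{22} = -5 * 5 = -25
A_{33} * B_{32} = -9 * 9 = -81
Sum = -30 + -25 + -81 = -136

-136


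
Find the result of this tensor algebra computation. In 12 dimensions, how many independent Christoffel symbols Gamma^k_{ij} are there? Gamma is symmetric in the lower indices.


Christoffel symbols Gamma^k_{ij} are symmetric in i,j, so there are d * d(d+1)/2 independent symbols.
d = 12
d(d+1)/2 = 12 * 13 / 2 = 78
Total = 12 * 78 = 936

936


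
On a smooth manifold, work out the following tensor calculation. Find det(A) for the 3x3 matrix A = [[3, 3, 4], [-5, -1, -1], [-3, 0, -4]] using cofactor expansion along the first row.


Expanding along the first row, det(A) = a11*M_11 - a12*M_12 + a13*M_13, where M_1j is the (1,j) minor.
Minor M_11 = -1*-4 - -1*0 = 4
Minor M_12 = -5*-4 - -1*-3 = 17
Minor M_13 = -5*0 - -1*-3 = -3
det = 3*(4) - 3*(17) + 4*(-3)
    = 12 - 51 + -12
    = -51

-51


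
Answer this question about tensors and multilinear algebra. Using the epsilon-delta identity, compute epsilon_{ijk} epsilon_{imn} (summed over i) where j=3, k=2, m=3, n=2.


Using the identity: epsilon_{ijk} epsilon_{imn} = delta_{jm} delta_{kn} - delta_{jn} delta_{km}.
delta_{33} = 1
delta_{22} = 1
delta_{32} = 0
delta_{23} = 0
Result = 1 * 1 - 0 * 0 = 1 - 0 = 1

1


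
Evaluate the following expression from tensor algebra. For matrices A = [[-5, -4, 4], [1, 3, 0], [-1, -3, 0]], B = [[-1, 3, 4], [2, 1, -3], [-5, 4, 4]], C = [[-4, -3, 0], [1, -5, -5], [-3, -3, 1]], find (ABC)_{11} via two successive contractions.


(ABC)_{11} = sum_m (AB)_{1m} C_{m1}. First compute row 1 of AB.
(AB)_{11} = -5*-1 + -4*2 + 4*-5 = -23
(AB)_{12} = -5*3 + -4*1 + 4*4 = -3
(AB)_{13} = -5*4 + -4*-3 + 4*4 = 8
Now contract with column 1 of C:
(AB)_{11} * C_{11} = -23 * -4 = 92
(AB)_{12} * C_{21} = -3 * 1 = -3
(AB)_{13} * C_{31} = 8 * -3 = -24
(ABC)_{11} = 92 + -3 + -24 = 65

65


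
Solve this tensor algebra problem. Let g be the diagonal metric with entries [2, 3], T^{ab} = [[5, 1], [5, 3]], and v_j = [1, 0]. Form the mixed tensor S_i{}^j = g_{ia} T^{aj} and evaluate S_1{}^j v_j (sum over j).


Step 1: lower the first index. For a diagonal metric, g_{ia} T^{aj} = g_{ii} T^{ij} (no sum on i).
g_{11} = 2
S_1{}^1 = 2 * T^{11} = 2 * 5 = 10
S_1{}^2 = 2 * T^{12} = 2 * 1 = 2
Step 2: contract S_1{}^j with v_j.
S_1{}^1 * v_1 = 10 * 1 = 10
S_1{}^2 * v_2 = 2 * 0 = 0
Result = 10 + 0 = 10

10


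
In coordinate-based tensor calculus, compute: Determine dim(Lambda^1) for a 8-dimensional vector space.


The dimension of the space of p-forms on an n-dimensional space is C(n, p).
n = 8, p = 1
C(8, 1) = 8! / (1! * 7!) = 8

8


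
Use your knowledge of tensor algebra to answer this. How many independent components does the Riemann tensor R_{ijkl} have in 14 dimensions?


The Riemann tensor in d dimensions has d^2(d^2 - 1)/12 independent components.
d = 14, so d^2 = 196
d^2 - 1 = 195
d^2(d^2 - 1) = 196 * 195 = 38220
Divide by 12: 38220 / 12 = 3185

3185


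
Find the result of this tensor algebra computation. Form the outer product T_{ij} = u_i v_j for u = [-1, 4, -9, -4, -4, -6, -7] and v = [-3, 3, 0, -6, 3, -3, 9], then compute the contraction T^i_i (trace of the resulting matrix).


The outer product gives T_{ij} = u_i v_j.
The trace (contraction) is Tr(T) = sum_i T_{ii} = sum_i u_i v_i.
Diagonal entries:
T_{11} = u_1 * v_1 = -1 * -3 = 3
T_{22} = u_2 * v_2 = 4 * 3 = 12
T_{33} = u_3 * v_3 = -9 * 0 = 0
T_{44} = u_4 * v_4 = -4 * -6 = 24
T_{55} = u_5 * v_5 = -4 * 3 = -12
T_{66} = u_6 * v_6 = -6 * -3 = 18
T_{77} = u_7 * v_7 = -7 * 9 = -63
Tr(T) = 3 + 12 + 0 + 24 + -12 + 18 + -63 = -18

-18


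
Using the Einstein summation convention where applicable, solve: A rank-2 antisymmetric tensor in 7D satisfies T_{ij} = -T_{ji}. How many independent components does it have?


An antisymmetric rank-2 tensor satisfies A_{ij} = -A_{ji}, so diagonal entries are zero.
The independent components are the upper-triangular entries: C(n, 2) = n(n-1)/2.
n = 7
C(7, 2) = 7 * 6 / 2 = 42 / 2 = 21

21


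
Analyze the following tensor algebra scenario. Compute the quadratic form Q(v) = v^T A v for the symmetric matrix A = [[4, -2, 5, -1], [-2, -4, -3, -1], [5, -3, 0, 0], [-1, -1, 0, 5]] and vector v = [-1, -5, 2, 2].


First compute Av:
(Av)_1 = 4*-1 + -2*-5 + 5*2 + -1*2 = 14
(Av)_2 = -2*-1 + -4*-5 + -3*2 + -1*2 = 14
(Av)_3 = 5*-1 + -3*-5 + 0*2 + 0*2 = 10
(Av)_4 = -1*-1 + -1*-5 + 0*2 + 5*2 = 16
Av = [14, 14, 10, 16]
Then v^T (Av) = -1*14 + -5*14 + 2*10 + 2*16
= -14 + -70 + 20 + 32 = -32

-32


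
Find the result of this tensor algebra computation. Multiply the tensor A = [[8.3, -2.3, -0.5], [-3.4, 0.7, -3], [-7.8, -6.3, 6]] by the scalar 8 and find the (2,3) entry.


Scalar multiplication: (cA)_{ij} = c * A_{ij}.
c = 8
A_{23} = -3
(cA)_{23} = 8 * -3 = -24

-24


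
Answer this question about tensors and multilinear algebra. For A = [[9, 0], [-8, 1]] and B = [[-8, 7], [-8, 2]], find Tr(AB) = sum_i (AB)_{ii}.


Tr(AB) = sum_i (AB)_{ii} where (AB)_{ii} = sum_k A_{ik} B_{ki}.
(AB)_{11} = 9*-8 + 0*-8 = -72
(AB)_{22} = -8*7 + 1*2 = -54
Tr(AB) = -72 + -54 = -126

-126


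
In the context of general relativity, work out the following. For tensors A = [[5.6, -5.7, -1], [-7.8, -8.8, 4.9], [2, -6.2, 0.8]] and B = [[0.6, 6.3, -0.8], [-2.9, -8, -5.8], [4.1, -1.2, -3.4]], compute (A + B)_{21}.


Tensor addition is component-wise: (A + B)_{ij} = A_{ij} + B_{ij}.
A_{21} = -7.8
B_{21} = -2.9
(A + B)_{21} = -7.8 + -2.9 = -10.7

-10.7


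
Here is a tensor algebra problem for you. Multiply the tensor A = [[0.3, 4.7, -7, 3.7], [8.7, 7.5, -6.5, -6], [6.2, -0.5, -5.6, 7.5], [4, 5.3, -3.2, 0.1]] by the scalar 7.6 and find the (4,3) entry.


Scalar multiplication: (cA)_{ij} = c * A_{ij}.
c = 7.6
A_{43} = -3.2
(cA)_{43} = 7.6 * -3.2 = -24.32

-24.32


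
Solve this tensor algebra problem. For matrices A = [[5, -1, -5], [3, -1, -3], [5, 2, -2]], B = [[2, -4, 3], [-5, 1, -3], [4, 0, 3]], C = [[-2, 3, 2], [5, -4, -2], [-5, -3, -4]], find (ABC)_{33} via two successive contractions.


(ABC)_{33} = sum_m (AB)_{3m} C_{m3}. First compute row 3 of AB.
(AB)_{31} = 5*2 + 2*-5 + -2*4 = -8
(AB)_{32} = 5*-4 + 2*1 + -2*0 = -18
(AB)_{33} = 5*3 + 2*-3 + -2*3 = 3
Now contract with column 3 of C:
(AB)_{31} * C_{13} = -8 * 2 = -16
(AB)_{32} * C_{23} = -18 * -2 = 36
(AB)_{33} * C_{33} = 3 * -4 = -12
(ABC)_{33} = -16 + 36 + -12 = 8

8


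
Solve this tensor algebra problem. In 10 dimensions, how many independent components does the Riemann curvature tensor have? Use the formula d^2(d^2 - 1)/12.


The Riemann tensor in d dimensions has d^2(d^2 - 1)/12 independent components.
d = 10, so d^2 = 100
d^2 - 1 = 99
d^2(d^2 - 1) = 100 * 99 = 9900
Divide by 12: 9900 / 12 = 825

825


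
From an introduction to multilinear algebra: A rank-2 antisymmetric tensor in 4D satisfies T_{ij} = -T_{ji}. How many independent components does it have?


An antisymmetric rank-2 tensor satisfies A_{ij} = -A_{ji}, so diagonal entries are zero.
The independent components are the upper-triangular entries: C(n, 2) = n(n-1)/2.
n = 4
C(4, 2) = 4 * 3 / 2 = 12 / 2 = 6

6


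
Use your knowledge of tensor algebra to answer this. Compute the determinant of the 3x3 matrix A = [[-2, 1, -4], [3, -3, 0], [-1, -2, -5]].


Expanding along the first row, det(A) = a11*M_11 - a12*M_12 + a13*M_13, where M_1j is the (1,j) minor.
Minor M_11 = -3*-5 - 0*-2 = 15
Minor M_12 = 3*-5 - 0*-1 = -15
Minor M_13 = 3*-2 - -3*-1 = -9
det = -2*(15) - 1*(-15) + -4*(-9)
    = -30 - -15 + 36
    = 21

21


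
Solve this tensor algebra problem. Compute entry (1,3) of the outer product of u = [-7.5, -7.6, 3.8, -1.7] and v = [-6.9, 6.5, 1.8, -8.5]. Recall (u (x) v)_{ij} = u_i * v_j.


The outer product entry T_{ij} = u_i * v_j.
We need i=1, j=3.
u_1 = -7.5, v_3 = 1.8
T_{1,3} = -7.5 * 1.8 = -13.5

-13.5


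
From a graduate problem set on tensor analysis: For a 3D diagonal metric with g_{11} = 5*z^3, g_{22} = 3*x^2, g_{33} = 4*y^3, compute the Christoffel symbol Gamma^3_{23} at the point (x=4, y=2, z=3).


For a diagonal metric, Gamma^k_{ij} = (1/2) g^{kk} (dg_{ik}/dx_j + dg_{jk}/dx_i - dg_{ij}/dx_k).
The metric is diagonal, so g_{ab} = 0 for a != b.
At the given point: g_{11} = 135, g_{22} = 48, g_{33} = 32
g^{33} = 1/32
dg_{23}/dx_3 = 0 (off-diagonal)
dg_{33}/dx_2 = dg_{33}/dx_2 = 48
dg_{23}/dx_3 = 0 (off-diagonal)
Numerator = 0 + 48 - 0 = 48
Gamma^3_{23} = 48 / (2 * 32) = 3/4

3/4
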